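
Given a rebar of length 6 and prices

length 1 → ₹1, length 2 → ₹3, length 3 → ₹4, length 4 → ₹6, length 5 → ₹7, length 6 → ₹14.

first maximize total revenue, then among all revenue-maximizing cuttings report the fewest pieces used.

1

Build r[k] bottom-up: r[k] = max over allowed piece i of (p[i] + r[k−i]).
r[1] = 1
r[2] = max(1+1, 3+0) = 3
r[3] = max(1+3, 3+1, 4+0) = 4
r[4] = max(1+4, 3+3, 4+1, 6+0) = 6
r[5] = max(1+6, 3+4, 4+3, 6+1, 7+0) = 7
r[6] = max(1+7, 3+6, 4+4, 6+3, 7+1, 14+0) = 14
Maximum revenue is ₹14.
Now minimize piece count subject to staying optimal: for each k, pieces[k] = 1 + min over i with p[i]+r[k−i]=r[k] of pieces[k−i].
pieces[3] = 1
pieces[4] = 1
pieces[5] = 1
pieces[6] = 1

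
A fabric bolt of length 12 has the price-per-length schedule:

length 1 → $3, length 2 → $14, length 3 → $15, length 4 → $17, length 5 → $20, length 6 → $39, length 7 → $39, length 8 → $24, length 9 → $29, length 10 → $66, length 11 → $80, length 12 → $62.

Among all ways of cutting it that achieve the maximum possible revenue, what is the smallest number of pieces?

Consider every possible first cut. r[k] is the best of p[i]+r[k−i] over all sellable i≤k.
r[1] = 3
r[2] = max(3+3, 14+0) = 14
r[3] = max(3+14, 14+3, 15+0) = 17
r[4] = max(3+17, 14+14, 15+3, 17+0) = 28
r[5] = max(3+28, 14+17, 15+14, 17+3, 20+0) = 31
r[6] = max(3+31, 14+28, 15+17, 17+14, 20+3, 39+0) = 42
r[7] = max(3+42, 14+31, 15+28, …, 39+3, 39+0) = 45
r[8] = max(3+45, 14+42, 15+31, …, 39+3, 24+0) = 56
r[9] = max(3+56, 14+45, 15+42, …, 24+3, 29+0) = 59
r[10] = max(3+59, 14+56, 15+45, …, 29+3, 66+0) = 70
r[11] = max(3+70, 14+59, 15+56, …, 66+3, 80+0) = 80
r[12] = max(3+80, 14+70, 15+59, …, 80+3, 62+0) = 84
Maximum revenue is $84.
Now minimize piece count subject to staying optimal: for each k, pieces[k] = 1 + min over i with p[i]+r[k−i]=r[k] of pieces[k−i].
pieces[9] = 5
pieces[10] = 5
pieces[11] = 1
pieces[12] = 6

6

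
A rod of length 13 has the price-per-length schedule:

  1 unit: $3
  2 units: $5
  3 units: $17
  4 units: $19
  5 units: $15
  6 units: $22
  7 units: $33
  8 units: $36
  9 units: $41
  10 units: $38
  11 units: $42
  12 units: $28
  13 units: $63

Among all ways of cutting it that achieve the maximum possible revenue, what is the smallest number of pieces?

Build r[k] bottom-up: r[k] = max over allowed piece i of (p[i] + r[k−i]).
r[1] = 3
r[2] = max(3+3, 5+0) = 6
r[3] = max(3+6, 5+3, 17+0) = 17
r[4] = max(3+17, 5+6, 17+3, 19+0) = 20
r[5] = max(3+20, 5+17, 17+6, 19+3, 15+0) = 23
r[6] = max(3+23, 5+20, 17+17, 19+6, 15+3, 22+0) = 34
r[7] = max(3+34, 5+23, 17+20, …, 22+3, 33+0) = 37
r[8] = max(3+37, 5+34, 17+23, …, 33+3, 36+0) = 40
r[9] = max(3+40, 5+37, 17+34, …, 36+3, 41+0) = 51
r[10] = max(3+51, 5+40, 17+37, …, 41+3, 38+0) = 54
r[11] = max(3+54, 5+51, 17+40, …, 38+3, 42+0) = 57
r[12] = max(3+57, 5+54, 17+51, …, 42+3, 28+0) = 68
r[13] = max(3+68, 5+57, 17+54, …, 28+3, 63+0) = 71
Maximum revenue is $71.
Now minimize piece count subject to staying optimal: for each k, pieces[k] = 1 + min over i with p[i]+r[k−i]=r[k] of pieces[k−i].
pieces[10] = 4
pieces[11] = 5
pieces[12] = 4
pieces[13] = 5

5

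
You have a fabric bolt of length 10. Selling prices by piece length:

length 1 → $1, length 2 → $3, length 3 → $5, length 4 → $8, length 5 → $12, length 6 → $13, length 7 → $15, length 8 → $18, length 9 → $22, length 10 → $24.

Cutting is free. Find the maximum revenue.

24

Consider every possible first cut. v[k] is the best of p[i]+v[k−i] over all sellable i≤k.
v[1] = 1
v[2] = 3
v[3] = 5
v[4] = 8
v[5] = 12
v[6] = 13  (first piece 1, then v[5]=12)
v[7] = 15  (first piece 2, then v[5]=12)
v[8] = 18
v[9] = 22
v[10] = 24  (first piece 5, then v[5]=12)
One optimal cutting: 5 + 5 → $12 + $12 = $24.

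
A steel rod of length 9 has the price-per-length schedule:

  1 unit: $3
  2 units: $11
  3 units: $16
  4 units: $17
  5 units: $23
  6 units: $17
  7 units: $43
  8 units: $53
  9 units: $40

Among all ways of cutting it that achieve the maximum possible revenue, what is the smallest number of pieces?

2

Build r[k] bottom-up: r[k] = max over allowed piece i of (p[i] + r[k−i]).
r[1] = 3
r[2] = 11
r[3] = 16
r[4] = 22  (first piece 2, then r[2]=11)
r[5] = 27  (first piece 2, then r[3]=16)
r[6] = 33  (first piece 2, then r[4]=22)
r[7] = 43
r[8] = 53
r[9] = 56  (first piece 1, then r[8]=53)
Maximum revenue is $56.
Now minimize piece count subject to staying optimal: for each k, pieces[k] = 1 + min over i with p[i]+r[k−i]=r[k] of pieces[k−i].
pieces[6] = 3
pieces[7] = 1
pieces[8] = 1
pieces[9] = 2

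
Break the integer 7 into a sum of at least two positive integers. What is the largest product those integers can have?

Let prod[k] be the best product for length k (with at least one cut). For each first piece i, the rest contributes max(k−i, prod[k−i]).
Small cases: prod[2]=1.
prod[3] = max(1·2, 2·1) = 2
prod[4] = max(1·3, 2·2, 3·1) = 4
prod[5] = max(1·4, 2·3, 3·2, 4·1) = 6
prod[6] = max(1·6, 2·4, 3·3, 4·2, 5·1) = 9
prod[7] = max(1·9, 2·6, 3·4, 4·3, 5·2, 6·1) = 12
One optimal split: 3 + 2 + 2; product 3·2·2 = 12.

12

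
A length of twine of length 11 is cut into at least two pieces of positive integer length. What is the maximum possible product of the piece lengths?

54

Define prod[k] = max over 1≤i<k of i · max(k−i, prod[k−i]); the inner max lets the remainder stay uncut if that's better.
prod[2] = 1×max(1,0) = 1×1 = 1
prod[3] = 1×max(2,1) = 1×2 = 2
prod[4] = 2×max(2,1) = 2×2 = 4
prod[5] = 2×max(3,2) = 2×3 = 6
prod[6] = 3×max(3,2) = 3×3 = 9
prod[7] = 2×max(5,6) = 2×6 = 12
prod[8] = 2×max(6,9) = 2×9 = 18
prod[9] = 3×max(6,9) = 3×9 = 27
prod[10] = 2×max(8,18) = 2×18 = 36
prod[11] = 2×max(9,27) = 2×27 = 54
One optimal split: 3 + 3 + 3 + 2; product 3×3×3×2 = 54.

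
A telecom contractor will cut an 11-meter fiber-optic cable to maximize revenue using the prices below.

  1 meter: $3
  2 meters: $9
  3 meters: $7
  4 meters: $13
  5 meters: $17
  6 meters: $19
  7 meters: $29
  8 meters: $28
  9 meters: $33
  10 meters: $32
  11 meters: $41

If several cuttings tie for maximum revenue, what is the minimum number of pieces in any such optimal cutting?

6

Consider every possible first cut. r[k] is the best of p[i]+r[k−i] over all sellable i≤k.
r[1] = 3
r[2] = max(3+3, 9+0) = 9
r[3] = max(3+9, 9+3, 7+0) = 12
r[4] = max(3+12, 9+9, 7+3, 13+0) = 18
r[5] = max(3+18, 9+12, 7+9, 13+3, 17+0) = 21
r[6] = max(3+21, 9+18, 7+12, 13+9, 17+3, 19+0) = 27
r[7] = max(3+27, 9+21, 7+18, …, 19+3, 29+0) = 30
r[8] = max(3+30, 9+27, 7+21, …, 29+3, 28+0) = 36
r[9] = max(3+36, 9+30, 7+27, …, 28+3, 33+0) = 39
r[10] = max(3+39, 9+36, 7+30, …, 33+3, 32+0) = 45
r[11] = max(3+45, 9+39, 7+36, …, 32+3, 41+0) = 48
Maximum revenue is $48.
Now minimize piece count subject to staying optimal: for each k, pieces[k] = 1 + min over i with p[i]+r[k−i]=r[k] of pieces[k−i].
pieces[8] = 4
pieces[9] = 5
pieces[10] = 5
pieces[11] = 6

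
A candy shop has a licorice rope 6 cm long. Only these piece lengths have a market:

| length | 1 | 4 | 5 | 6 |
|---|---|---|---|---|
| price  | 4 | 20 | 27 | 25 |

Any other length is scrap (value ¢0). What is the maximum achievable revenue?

Consider every possible first cut. best[k] is the best of p[i]+best[k−i] over all sellable i≤k.
best[1] = 4
best[2] = 8  (first piece 1, then best[1]=4)
best[3] = 12  (first piece 1, then best[2]=8)
best[4] = max(4+12, 20+0) = 20
best[5] = max(4+20, 20+4, 27+0) = 27
best[6] = max(4+27, 20+8, 27+4, 25+0) = 31
One optimal cutting: 5 + 1 → ¢31.

31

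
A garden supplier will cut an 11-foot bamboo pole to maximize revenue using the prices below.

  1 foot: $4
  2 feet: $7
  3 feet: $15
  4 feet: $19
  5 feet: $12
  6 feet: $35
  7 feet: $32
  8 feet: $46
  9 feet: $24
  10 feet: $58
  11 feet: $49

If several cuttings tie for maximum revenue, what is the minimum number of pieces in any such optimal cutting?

2

Let r[k] be the best obtainable value from length k. For each k, try every first piece i and keep the best of price[i] + r[k−i].
r[1] = 4
r[2] = max(4+4, 7+0) = 8
r[3] = max(4+8, 7+4, 15+0) = 15
r[4] = max(4+15, 7+8, 15+4, 19+0) = 19
r[5] = max(4+19, 7+15, 15+8, 19+4, 12+0) = 23
r[6] = max(4+23, 7+19, 15+15, 19+8, 12+4, 35+0) = 35
r[7] = max(4+35, 7+23, 15+19, …, 35+4, 32+0) = 39
r[8] = max(4+39, 7+35, 15+23, …, 32+4, 46+0) = 46
r[9] = max(4+46, 7+39, 15+35, …, 46+4, 24+0) = 50
r[10] = max(4+50, 7+46, 15+39, …, 24+4, 58+0) = 58
r[11] = max(4+58, 7+50, 15+46, …, 58+4, 49+0) = 62
Maximum revenue is $62.
Now minimize piece count subject to staying optimal: for each k, pieces[k] = 1 + min over i with p[i]+r[k−i]=r[k] of pieces[k−i].
pieces[8] = 1
pieces[9] = 2
pieces[10] = 1
pieces[11] = 2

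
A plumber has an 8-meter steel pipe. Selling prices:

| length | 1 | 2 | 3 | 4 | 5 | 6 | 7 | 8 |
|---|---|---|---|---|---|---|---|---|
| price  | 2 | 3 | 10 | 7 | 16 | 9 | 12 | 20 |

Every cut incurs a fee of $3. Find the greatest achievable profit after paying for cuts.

23

Let v[k] be the best obtainable value from length k. For each k, try every first piece i and keep the best of price[i] + v[k−i] minus the 3 cut fee when i<k.
v[1] = 2
v[2] = 3
v[3] = 10
v[4] = 9  (first piece 1, then v[3]=10)
v[5] = 16
v[6] = 17  (first piece 3, then v[3]=10)
v[7] = 16  (first piece 1, then v[6]=17)
v[8] = 23  (first piece 3, then v[5]=16)
One optimal plan: pieces 5 + 3 (1 cut) → $26 − $3 = $23.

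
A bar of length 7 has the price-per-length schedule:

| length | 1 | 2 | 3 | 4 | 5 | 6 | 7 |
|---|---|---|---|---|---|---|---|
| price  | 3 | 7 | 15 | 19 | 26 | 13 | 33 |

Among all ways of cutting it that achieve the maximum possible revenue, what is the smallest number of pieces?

2

Consider every possible first cut. r[k] is the best of p[i]+r[k−i] over all sellable i≤k.
r[1] = 3
r[2] = max(3+3, 7+0) = 7
r[3] = max(3+7, 7+3, 15+0) = 15
r[4] = max(3+15, 7+7, 15+3, 19+0) = 19
r[5] = max(3+19, 7+15, 15+7, 19+3, 26+0) = 26
r[6] = max(3+26, 7+19, 15+15, 19+7, 26+3, 13+0) = 30
r[7] = max(3+30, 7+26, 15+19, …, 13+3, 33+0) = 34
Maximum revenue is 34.
Now minimize piece count subject to staying optimal: for each k, pieces[k] = 1 + min over i with p[i]+r[k−i]=r[k] of pieces[k−i].
pieces[4] = 1
pieces[5] = 1
pieces[6] = 2
pieces[7] = 2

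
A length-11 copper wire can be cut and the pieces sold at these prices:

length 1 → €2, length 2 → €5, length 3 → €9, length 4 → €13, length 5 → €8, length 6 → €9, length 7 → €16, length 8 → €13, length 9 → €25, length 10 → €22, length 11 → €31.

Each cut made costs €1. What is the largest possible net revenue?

33

Consider every possible first cut. v[k] is the best of p[i]+v[k−i] over all sellable i≤k, charging 1 whenever i<k.
v[1] = 2
v[2] = max(2+2-1, 5+0) = 5
v[3] = max(2+5-1, 5+2-1, 9+0) = 9
v[4] = max(2+9-1, 5+5-1, 9+2-1, 13+0) = 13
v[5] = max(2+13-1, 5+9-1, 9+5-1, 13+2-1, 8+0) = 14
v[6] = max(2+14-1, 5+13-1, 9+9-1, 13+5-1, 8+2-1, 9+0) = 17
v[7] = max(2+17-1, 5+14-1, 9+13-1, …, 9+2-1, 16+0) = 21
v[8] = max(2+21-1, 5+17-1, 9+14-1, …, 16+2-1, 13+0) = 25
v[9] = max(2+25-1, 5+21-1, 9+17-1, …, 13+2-1, 25+0) = 26
v[10] = max(2+26-1, 5+25-1, 9+21-1, …, 25+2-1, 22+0) = 29
v[11] = max(2+29-1, 5+26-1, 9+25-1, …, 22+2-1, 31+0) = 33
One optimal plan: pieces 4 + 4 + 3 (2 cuts) → €35 − €2 = €33.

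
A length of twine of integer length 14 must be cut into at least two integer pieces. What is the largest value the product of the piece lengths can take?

Fill m[k] for k=2..14: at each k try every first piece i and multiply by the better of (k−i) uncut or m[k−i].
m[2] = 1*max(1,0) = 1*1 = 1
m[3] = max(1*2, 2*1) = 2
m[4] = max(1*3, 2*2, 3*1) = 4
m[5] = max(1*4, 2*3, 3*2, 4*1) = 6
m[6] = max(1*6, 2*4, 3*3, 4*2, 5*1) = 9
m[7] = max(1*9, 2*6, 3*4, 4*3, 5*2, 6*1) = 12
m[8] = max(1*12, 2*9, 3*6, …, 6*2, 7*1) = 18
m[9] = max(1*18, 2*12, 3*9, …, 7*2, 8*1) = 27
m[10] = max(1*27, 2*18, 3*12, …, 8*2, 9*1) = 36
m[11] = max(1*36, 2*27, 3*18, …, 9*2, 10*1) = 54
m[12] = max(1*54, 2*36, 3*27, …, 10*2, 11*1) = 81
m[13] = max(1*81, 2*54, 3*36, …, 11*2, 12*1) = 108
m[14] = max(1*108, 2*81, 3*54, …, 12*2, 13*1) = 162
One optimal split: 3 + 3 + 3 + 3 + 2; product 3*3*3*3*2 = 162.

162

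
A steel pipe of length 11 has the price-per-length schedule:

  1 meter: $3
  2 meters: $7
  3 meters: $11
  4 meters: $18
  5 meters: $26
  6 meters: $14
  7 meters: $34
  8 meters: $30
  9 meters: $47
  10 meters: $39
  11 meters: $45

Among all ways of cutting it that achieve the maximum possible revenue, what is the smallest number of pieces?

3

Let r[k] be the best obtainable value from length k. For each k, try every first piece i and keep the best of price[i] + r[k−i].
r[1] = 3
r[2] = 7
r[3] = 11
r[4] = 18
r[5] = 26
r[6] = 29  (first piece 1, then r[5]=26)
r[7] = 34
r[8] = 37  (first piece 1, then r[7]=34)
r[9] = 47
r[10] = 52  (first piece 5, then r[5]=26)
r[11] = 55  (first piece 1, then r[10]=52)
Maximum revenue is $55.
Now minimize piece count subject to staying optimal: for each k, pieces[k] = 1 + min over i with p[i]+r[k−i]=r[k] of pieces[k−i].
pieces[8] = 2
pieces[9] = 1
pieces[10] = 2
pieces[11] = 3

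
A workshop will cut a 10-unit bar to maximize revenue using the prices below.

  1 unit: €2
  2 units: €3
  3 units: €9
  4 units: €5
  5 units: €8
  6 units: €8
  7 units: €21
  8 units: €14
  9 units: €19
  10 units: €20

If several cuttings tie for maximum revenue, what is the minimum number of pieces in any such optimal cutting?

2

Consider every possible first cut. r[k] is the best of p[i]+r[k−i] over all sellable i≤k.
r[1] = 2
r[2] = 4  (first piece 1, then r[1]=2)
r[3] = 9
r[4] = 11  (first piece 1, then r[3]=9)
r[5] = 13  (first piece 1, then r[4]=11)
r[6] = 18  (first piece 3, then r[3]=9)
r[7] = 21
r[8] = 23  (first piece 1, then r[7]=21)
r[9] = 27  (first piece 3, then r[6]=18)
r[10] = 30  (first piece 3, then r[7]=21)
Maximum revenue is €30.
Now minimize piece count subject to staying optimal: for each k, pieces[k] = 1 + min over i with p[i]+r[k−i]=r[k] of pieces[k−i].
pieces[7] = 1
pieces[8] = 2
pieces[9] = 3
pieces[10] = 2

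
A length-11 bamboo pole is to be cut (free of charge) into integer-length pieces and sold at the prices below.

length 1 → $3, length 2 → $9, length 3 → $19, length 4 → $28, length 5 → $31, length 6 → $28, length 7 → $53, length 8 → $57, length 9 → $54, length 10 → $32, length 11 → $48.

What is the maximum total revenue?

81

Consider every possible first cut. best[k] is the best of p[i]+best[k−i] over all sellable i≤k.
best[1] = 3
best[2] = max(3+3, 9+0) = 9
best[3] = max(3+9, 9+3, 19+0) = 19
best[4] = max(3+19, 9+9, 19+3, 28+0) = 28
best[5] = max(3+28, 9+19, 19+9, 28+3, 31+0) = 31
best[6] = max(3+31, 9+28, 19+19, 28+9, 31+3, 28+0) = 38
best[7] = max(3+38, 9+31, 19+28, …, 28+3, 53+0) = 53
best[8] = max(3+53, 9+38, 19+31, …, 53+3, 57+0) = 57
best[9] = max(3+57, 9+53, 19+38, …, 57+3, 54+0) = 62
best[10] = max(3+62, 9+57, 19+53, …, 54+3, 32+0) = 72
best[11] = max(3+72, 9+62, 19+57, …, 32+3, 48+0) = 81
One optimal cutting: 7 + 4 → $53 + $28 = $81.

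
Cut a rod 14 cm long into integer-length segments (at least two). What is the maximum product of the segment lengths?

162

Define P[k] = max over 1≤i<k of i · max(k−i, P[k−i]); the inner max lets the remainder stay uncut if that's better.
P[2] = 1×max(1,0) = 1×1 = 1
P[3] = 1×max(2,1) = 1×2 = 2
P[4] = 2×max(2,1) = 2×2 = 4
P[5] = 2×max(3,2) = 2×3 = 6
P[6] = 3×max(3,2) = 3×3 = 9
P[7] = 2×max(5,6) = 2×6 = 12
P[8] = 2×max(6,9) = 2×9 = 18
P[9] = 3×max(6,9) = 3×9 = 27
P[10] = 2×max(8,18) = 2×18 = 36
P[11] = 2×max(9,27) = 2×27 = 54
P[12] = 3×max(9,27) = 3×27 = 81
P[13] = 2×max(11,54) = 2×54 = 108
P[14] = 2×max(12,81) = 2×81 = 162
One optimal split: 3 + 3 + 3 + 3 + 2; product 3×3×3×3×2 = 162.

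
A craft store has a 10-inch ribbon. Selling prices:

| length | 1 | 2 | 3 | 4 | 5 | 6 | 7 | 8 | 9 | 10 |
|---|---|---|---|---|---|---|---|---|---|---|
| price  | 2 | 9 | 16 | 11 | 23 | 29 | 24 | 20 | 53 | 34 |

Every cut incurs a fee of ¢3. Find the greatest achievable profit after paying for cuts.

52

Let net[k] be the best obtainable value from length k. For each k, try every first piece i and keep the best of price[i] + net[k−i] minus the 3 cut fee when i<k.
net[1] = 2
net[2] = max(2+2-3, 9+0) = 9
net[3] = max(2+9-3, 9+2-3, 16+0) = 16
net[4] = max(2+16-3, 9+9-3, 16+2-3, 11+0) = 15
net[5] = max(2+15-3, 9+16-3, 16+9-3, 11+2-3, 23+0) = 23
net[6] = max(2+23-3, 9+15-3, 16+16-3, 11+9-3, 23+2-3, 29+0) = 29
net[7] = max(2+29-3, 9+23-3, 16+15-3, …, 29+2-3, 24+0) = 29
net[8] = max(2+29-3, 9+29-3, 16+23-3, …, 24+2-3, 20+0) = 36
net[9] = max(2+36-3, 9+29-3, 16+29-3, …, 20+2-3, 53+0) = 53
net[10] = max(2+53-3, 9+36-3, 16+29-3, …, 53+2-3, 34+0) = 52
One optimal plan: pieces 9 + 1 (1 cut) → ¢55 − ¢3 = ¢52.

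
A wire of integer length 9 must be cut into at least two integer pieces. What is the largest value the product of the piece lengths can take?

27

Fill prod[k] for k=2..9: at each k try every first piece i and multiply by the better of (k−i) uncut or prod[k−i].
prod[2] = 1·max(1,0) = 1·1 = 1
prod[3] = 1·max(2,1) = 1·2 = 2
prod[4] = 2·max(2,1) = 2·2 = 4
prod[5] = 2·max(3,2) = 2·3 = 6
prod[6] = 3·max(3,2) = 3·3 = 9
prod[7] = 2·max(5,6) = 2·6 = 12
prod[8] = 2·max(6,9) = 2·9 = 18
prod[9] = 3·max(6,9) = 3·9 = 27
One optimal split: 3 + 3 + 3; product 3·3·3 = 27.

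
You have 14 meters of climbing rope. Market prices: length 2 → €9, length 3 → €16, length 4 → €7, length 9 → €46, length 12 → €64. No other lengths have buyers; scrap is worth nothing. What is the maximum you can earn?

73

Let best[k] be the best obtainable value from length k. For each k, try every first piece i and keep the best of price[i] + best[k−i].
best[1] = 0
best[2] = 9
best[3] = 16
best[4] = 18  (first piece 2, then best[2]=9)
best[5] = 25  (first piece 2, then best[3]=16)
best[6] = 32  (first piece 3, then best[3]=16)
best[7] = 34  (first piece 2, then best[5]=25)
best[8] = 41  (first piece 2, then best[6]=32)
best[9] = 48  (first piece 3, then best[6]=32)
best[10] = 50  (first piece 2, then best[8]=41)
best[11] = 57  (first piece 2, then best[9]=48)
best[12] = 64  (first piece 3, then best[9]=48)
best[13] = 66  (first piece 2, then best[11]=57)
best[14] = 73  (first piece 2, then best[12]=64)
One optimal cutting: 3 + 3 + 3 + 3 + 2 → €73.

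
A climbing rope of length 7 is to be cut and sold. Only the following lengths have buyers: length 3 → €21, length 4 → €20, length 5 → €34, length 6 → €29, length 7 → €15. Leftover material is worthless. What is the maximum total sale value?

42

Build f[k] bottom-up: f[k] = max over allowed piece i of (p[i] + f[k−i]).
f[1] = 0
f[2] = 0
f[3] = 21
f[4] = max(21+0, 20+0) = 21
f[5] = max(21+0, 20+0, 34+0) = 34
f[6] = max(21+21, 20+0, 34+0, 29+0) = 42
f[7] = max(21+21, 20+21, 34+0, 29+0, 15+0) = 42
One optimal cutting: pieces 3 + 3 with 1 meter of scrap → €42.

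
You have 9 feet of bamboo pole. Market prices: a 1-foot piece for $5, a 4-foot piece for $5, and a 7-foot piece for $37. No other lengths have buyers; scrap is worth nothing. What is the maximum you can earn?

Consider every possible first cut. f[k] is the best of p[i]+f[k−i] over all sellable i≤k.
f[1] = 5
f[2] = 10  (first piece 1, then f[1]=5)
f[3] = 15  (first piece 1, then f[2]=10)
f[4] = 20  (first piece 1, then f[3]=15)
f[5] = 25  (first piece 1, then f[4]=20)
f[6] = 30  (first piece 1, then f[5]=25)
f[7] = 37
f[8] = 42  (first piece 1, then f[7]=37)
f[9] = 47  (first piece 1, then f[8]=42)
One optimal cutting: 7 + 1 + 1 → $47.

47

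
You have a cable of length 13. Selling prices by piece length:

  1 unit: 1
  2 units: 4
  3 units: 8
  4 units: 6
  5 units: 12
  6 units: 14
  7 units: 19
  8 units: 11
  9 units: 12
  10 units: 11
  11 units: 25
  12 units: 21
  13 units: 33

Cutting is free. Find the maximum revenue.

Consider every possible first cut. R[k] is the best of p[i]+R[k−i] over all sellable i≤k.
R[1] = 1
R[2] = max(1+1, 4+0) = 4
R[3] = max(1+4, 4+1, 8+0) = 8
R[4] = max(1+8, 4+4, 8+1, 6+0) = 9
R[5] = max(1+9, 4+8, 8+4, 6+1, 12+0) = 12
R[6] = max(1+12, 4+9, 8+8, 6+4, 12+1, 14+0) = 16
R[7] = max(1+16, 4+12, 8+9, …, 14+1, 19+0) = 19
R[8] = max(1+19, 4+16, 8+12, …, 19+1, 11+0) = 20
R[9] = max(1+20, 4+19, 8+16, …, 11+1, 12+0) = 24
R[10] = max(1+24, 4+20, 8+19, …, 12+1, 11+0) = 27
R[11] = max(1+27, 4+24, 8+20, …, 11+1, 25+0) = 28
R[12] = max(1+28, 4+27, 8+24, …, 25+1, 21+0) = 32
R[13] = max(1+32, 4+28, 8+27, …, 21+1, 33+0) = 35
One optimal cutting: 7 + 3 + 3 → 19 + 8 + 8 = 35.

35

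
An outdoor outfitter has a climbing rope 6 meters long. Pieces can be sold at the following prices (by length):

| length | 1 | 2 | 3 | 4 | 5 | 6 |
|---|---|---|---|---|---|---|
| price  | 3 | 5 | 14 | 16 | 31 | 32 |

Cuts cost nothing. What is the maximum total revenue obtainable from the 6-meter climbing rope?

34

Let r[k] be the best obtainable value from length k. For each k, try every first piece i and keep the best of price[i] + r[k−i].
r[1] = 3
r[2] = 6  (first piece 1, then r[1]=3)
r[3] = 14
r[4] = 17  (first piece 1, then r[3]=14)
r[5] = 31
r[6] = 34  (first piece 1, then r[5]=31)
One optimal cutting: 5 + 1 → €31 + €3 = €34.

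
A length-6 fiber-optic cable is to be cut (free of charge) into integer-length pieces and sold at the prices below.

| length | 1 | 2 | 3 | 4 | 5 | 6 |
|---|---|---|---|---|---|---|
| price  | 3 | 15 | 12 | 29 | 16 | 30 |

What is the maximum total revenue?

Build best[k] bottom-up: best[k] = max over allowed piece i of (p[i] + best[k−i]).
best[1] = 3
best[2] = max(3+3, 15+0) = 15
best[3] = max(3+15, 15+3, 12+0) = 18
best[4] = max(3+18, 15+15, 12+3, 29+0) = 30
best[5] = max(3+30, 15+18, 12+15, 29+3, 16+0) = 33
best[6] = max(3+33, 15+30, 12+18, 29+15, 16+3, 30+0) = 45
One optimal cutting: 2 + 2 + 2 → $15 + $15 + $15 = $45.

45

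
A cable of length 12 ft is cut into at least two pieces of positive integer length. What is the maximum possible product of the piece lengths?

Fill g[k] for k=2..12: at each k try every first piece i and multiply by the better of (k−i) uncut or g[k−i].
Small cases: g[2]=1, g[3]=2, g[4]=4, g[5]=6, g[6]=9.
g[7] = 2*max(5,6) = 2*6 = 12
g[8] = 2*max(6,9) = 2*9 = 18
g[9] = 3*max(6,9) = 3*9 = 27
g[10] = 2*max(8,18) = 2*18 = 36
g[11] = 2*max(9,27) = 2*27 = 54
g[12] = 3*max(9,27) = 3*27 = 81
One optimal split: 3 + 3 + 3 + 3; product 3*3*3*3 = 81.

81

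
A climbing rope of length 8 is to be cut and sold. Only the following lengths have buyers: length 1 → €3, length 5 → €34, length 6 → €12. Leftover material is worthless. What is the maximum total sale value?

Build best[k] bottom-up: best[k] = max over allowed piece i of (p[i] + best[k−i]).
best[1] = 3
best[2] = 6  (first piece 1, then best[1]=3)
best[3] = 9  (first piece 1, then best[2]=6)
best[4] = 12  (first piece 1, then best[3]=9)
best[5] = max(3+12, 34+0) = 34
best[6] = max(3+34, 34+3, 12+0) = 37
best[7] = max(3+37, 34+6, 12+3) = 40
best[8] = max(3+40, 34+9, 12+6) = 43
One optimal cutting: 5 + 1 + 1 + 1 → €43.

43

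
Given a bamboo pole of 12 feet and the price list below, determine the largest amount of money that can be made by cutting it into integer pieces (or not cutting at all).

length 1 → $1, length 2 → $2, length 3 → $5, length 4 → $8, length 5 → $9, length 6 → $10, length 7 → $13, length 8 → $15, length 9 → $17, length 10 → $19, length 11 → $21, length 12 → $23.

Let best[k] be the best obtainable value from length k. For each k, try every first piece i and keep the best of price[i] + best[k−i].
best[1] = 1
best[2] = 2  (first piece 1, then best[1]=1)
best[3] = 5
best[4] = 8
best[5] = 9  (first piece 1, then best[4]=8)
best[6] = 10  (first piece 1, then best[5]=9)
best[7] = 13  (first piece 3, then best[4]=8)
best[8] = 16  (first piece 4, then best[4]=8)
best[9] = 17  (first piece 1, then best[8]=16)
best[10] = 19
best[11] = 21  (first piece 3, then best[8]=16)
best[12] = 24  (first piece 4, then best[8]=16)
One optimal cutting: 4 + 4 + 4 → $8 + $8 + $8 = $24.

24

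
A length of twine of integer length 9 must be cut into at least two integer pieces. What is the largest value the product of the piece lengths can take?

Fill P[k] for k=2..9: at each k try every first piece i and multiply by the better of (k−i) uncut or P[k−i].
P[2] = 1·max(1,0) = 1·1 = 1
P[3] = max(1·2, 2·1) = 2
P[4] = max(1·3, 2·2, 3·1) = 4
P[5] = max(1·4, 2·3, 3·2, 4·1) = 6
P[6] = max(1·6, 2·4, 3·3, 4·2, 5·1) = 9
P[7] = max(1·9, 2·6, 3·4, 4·3, 5·2, 6·1) = 12
P[8] = max(1·12, 2·9, 3·6, …, 6·2, 7·1) = 18
P[9] = max(1·18, 2·12, 3·9, …, 7·2, 8·1) = 27
One optimal split: 3 + 3 + 3; product 3·3·3 = 27.

27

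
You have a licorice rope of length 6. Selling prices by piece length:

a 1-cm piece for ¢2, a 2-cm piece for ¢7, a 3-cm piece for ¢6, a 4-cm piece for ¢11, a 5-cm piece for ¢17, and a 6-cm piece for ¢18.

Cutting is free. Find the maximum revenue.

21

Consider every possible first cut. v[k] is the best of p[i]+v[k−i] over all sellable i≤k.
v[1] = 2
v[2] = max(2+2, 7+0) = 7
v[3] = max(2+7, 7+2, 6+0) = 9
v[4] = max(2+9, 7+7, 6+2, 11+0) = 14
v[5] = max(2+14, 7+9, 6+7, 11+2, 17+0) = 17
v[6] = max(2+17, 7+14, 6+9, 11+7, 17+2, 18+0) = 21
One optimal cutting: 2 + 2 + 2 → ¢7 + ¢7 + ¢7 = ¢21.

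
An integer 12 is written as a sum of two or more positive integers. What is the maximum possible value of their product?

81

Let prod[k] be the best product for length k (with at least one cut). For each first piece i, the rest contributes max(k−i, prod[k−i]).
prod[2] = 1×max(1,0) = 1×1 = 1
prod[3] = max(1×2, 2×1) = 2
prod[4] = max(1×3, 2×2, 3×1) = 4
prod[5] = max(1×4, 2×3, 3×2, 4×1) = 6
prod[6] = max(1×6, 2×4, 3×3, 4×2, 5×1) = 9
prod[7] = max(1×9, 2×6, 3×4, 4×3, 5×2, 6×1) = 12
prod[8] = max(1×12, 2×9, 3×6, …, 6×2, 7×1) = 18
prod[9] = max(1×18, 2×12, 3×9, …, 7×2, 8×1) = 27
prod[10] = max(1×27, 2×18, 3×12, …, 8×2, 9×1) = 36
prod[11] = max(1×36, 2×27, 3×18, …, 9×2, 10×1) = 54
prod[12] = max(1×54, 2×36, 3×27, …, 10×2, 11×1) = 81
One optimal split: 3 + 3 + 3 + 3; product 3×3×3×3 = 81.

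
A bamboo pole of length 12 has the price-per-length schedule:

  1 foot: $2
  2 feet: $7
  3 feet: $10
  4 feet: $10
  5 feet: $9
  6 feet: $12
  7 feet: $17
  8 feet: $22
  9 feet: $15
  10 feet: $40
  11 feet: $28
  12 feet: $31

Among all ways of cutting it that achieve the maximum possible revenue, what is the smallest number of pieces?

Consider every possible first cut. r[k] is the best of p[i]+r[k−i] over all sellable i≤k.
r[1] = 2
r[2] = max(2+2, 7+0) = 7
r[3] = max(2+7, 7+2, 10+0) = 10
r[4] = max(2+10, 7+7, 10+2, 10+0) = 14
r[5] = max(2+14, 7+10, 10+7, 10+2, 9+0) = 17
r[6] = max(2+17, 7+14, 10+10, 10+7, 9+2, 12+0) = 21
r[7] = max(2+21, 7+17, 10+14, …, 12+2, 17+0) = 24
r[8] = max(2+24, 7+21, 10+17, …, 17+2, 22+0) = 28
r[9] = max(2+28, 7+24, 10+21, …, 22+2, 15+0) = 31
r[10] = max(2+31, 7+28, 10+24, …, 15+2, 40+0) = 40
r[11] = max(2+40, 7+31, 10+28, …, 40+2, 28+0) = 42
r[12] = max(2+42, 7+40, 10+31, …, 28+2, 31+0) = 47
Maximum revenue is $47.
Now minimize piece count subject to staying optimal: for each k, pieces[k] = 1 + min over i with p[i]+r[k−i]=r[k] of pieces[k−i].
pieces[9] = 4
pieces[10] = 1
pieces[11] = 2
pieces[12] = 2

2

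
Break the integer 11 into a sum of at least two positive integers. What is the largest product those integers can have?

Let m[k] be the best product for length k (with at least one cut). For each first piece i, the rest contributes max(k−i, m[k−i]).
m[2] = 1×max(1,0) = 1×1 = 1
m[3] = 1×max(2,1) = 1×2 = 2
m[4] = 2×max(2,1) = 2×2 = 4
m[5] = 2×max(3,2) = 2×3 = 6
m[6] = 3×max(3,2) = 3×3 = 9
m[7] = 2×max(5,6) = 2×6 = 12
m[8] = 2×max(6,9) = 2×9 = 18
m[9] = 3×max(6,9) = 3×9 = 27
m[10] = 2×max(8,18) = 2×18 = 36
m[11] = 2×max(9,27) = 2×27 = 54
One optimal split: 3 + 3 + 3 + 2; product 3×3×3×2 = 54.

54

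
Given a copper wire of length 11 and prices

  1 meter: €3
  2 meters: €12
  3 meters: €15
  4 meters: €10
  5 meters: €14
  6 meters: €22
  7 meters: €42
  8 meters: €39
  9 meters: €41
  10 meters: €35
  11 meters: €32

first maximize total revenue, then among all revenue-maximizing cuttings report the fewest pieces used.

Let r[k] be the best obtainable value from length k. For each k, try every first piece i and keep the best of price[i] + r[k−i].
r[1] = 3
r[2] = max(3+3, 12+0) = 12
r[3] = max(3+12, 12+3, 15+0) = 15
r[4] = max(3+15, 12+12, 15+3, 10+0) = 24
r[5] = max(3+24, 12+15, 15+12, 10+3, 14+0) = 27
r[6] = max(3+27, 12+24, 15+15, 10+12, 14+3, 22+0) = 36
r[7] = max(3+36, 12+27, 15+24, …, 22+3, 42+0) = 42
r[8] = max(3+42, 12+36, 15+27, …, 42+3, 39+0) = 48
r[9] = max(3+48, 12+42, 15+36, …, 39+3, 41+0) = 54
r[10] = max(3+54, 12+48, 15+42, …, 41+3, 35+0) = 60
r[11] = max(3+60, 12+54, 15+48, …, 35+3, 32+0) = 66
Maximum revenue is €66.
Now minimize piece count subject to staying optimal: for each k, pieces[k] = 1 + min over i with p[i]+r[k−i]=r[k] of pieces[k−i].
pieces[8] = 4
pieces[9] = 2
pieces[10] = 5
pieces[11] = 3

3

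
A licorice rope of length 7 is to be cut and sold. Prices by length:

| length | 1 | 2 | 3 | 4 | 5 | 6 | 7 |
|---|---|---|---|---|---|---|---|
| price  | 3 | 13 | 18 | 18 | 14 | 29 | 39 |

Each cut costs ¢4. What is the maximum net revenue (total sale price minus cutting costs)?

39

Let v[k] be the best obtainable value from length k. For each k, try every first piece i and keep the best of price[i] + v[k−i] minus the 4 cut fee when i<k.
v[1] = 3
v[2] = max(3+3-4, 13+0) = 13
v[3] = max(3+13-4, 13+3-4, 18+0) = 18
v[4] = max(3+18-4, 13+13-4, 18+3-4, 18+0) = 22
v[5] = max(3+22-4, 13+18-4, 18+13-4, 18+3-4, 14+0) = 27
v[6] = max(3+27-4, 13+22-4, 18+18-4, 18+13-4, 14+3-4, 29+0) = 32
v[7] = max(3+32-4, 13+27-4, 18+22-4, …, 29+3-4, 39+0) = 39
Best is to make no cuts and sell whole for ¢39.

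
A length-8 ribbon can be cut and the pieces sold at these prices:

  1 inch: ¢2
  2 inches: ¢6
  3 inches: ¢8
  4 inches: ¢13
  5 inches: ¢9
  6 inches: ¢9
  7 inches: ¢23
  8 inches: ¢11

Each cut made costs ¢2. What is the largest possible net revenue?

Let r[k] be the best obtainable value from length k. For each k, try every first piece i and keep the best of price[i] + r[k−i] minus the 2 cut fee when i<k.
r[1] = 2
r[2] = max(2+2-2, 6+0) = 6
r[3] = max(2+6-2, 6+2-2, 8+0) = 8
r[4] = max(2+8-2, 6+6-2, 8+2-2, 13+0) = 13
r[5] = max(2+13-2, 6+8-2, 8+6-2, 13+2-2, 9+0) = 13
r[6] = max(2+13-2, 6+13-2, 8+8-2, 13+6-2, 9+2-2, 9+0) = 17
r[7] = max(2+17-2, 6+13-2, 8+13-2, …, 9+2-2, 23+0) = 23
r[8] = max(2+23-2, 6+17-2, 8+13-2, …, 23+2-2, 11+0) = 24
One optimal plan: pieces 4 + 4 (1 cut) → ¢26 − ¢2 = ¢24.

24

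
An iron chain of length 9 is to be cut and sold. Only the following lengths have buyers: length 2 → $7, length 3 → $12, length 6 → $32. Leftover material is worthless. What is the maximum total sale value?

Consider every possible first cut. f[k] is the best of p[i]+f[k−i] over all sellable i≤k.
f[1] = 0
f[2] = 7
f[3] = max(7+0, 12+0) = 12
f[4] = max(7+7, 12+0) = 14
f[5] = max(7+12, 12+7) = 19
f[6] = max(7+14, 12+12, 32+0) = 32
f[7] = max(7+19, 12+14, 32+0) = 32
f[8] = max(7+32, 12+19, 32+7) = 39
f[9] = max(7+32, 12+32, 32+12) = 44
One optimal cutting: 6 + 3 → $44.

44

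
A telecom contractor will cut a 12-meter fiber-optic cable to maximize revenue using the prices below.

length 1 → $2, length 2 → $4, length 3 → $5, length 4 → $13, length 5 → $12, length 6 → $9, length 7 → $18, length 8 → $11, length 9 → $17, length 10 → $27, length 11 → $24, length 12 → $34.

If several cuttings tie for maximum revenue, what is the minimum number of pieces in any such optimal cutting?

3

Consider every possible first cut. r[k] is the best of p[i]+r[k−i] over all sellable i≤k.
r[1] = 2
r[2] = 4  (first piece 1, then r[1]=2)
r[3] = 6  (first piece 1, then r[2]=4)
r[4] = 13
r[5] = 15  (first piece 1, then r[4]=13)
r[6] = 17  (first piece 1, then r[5]=15)
r[7] = 19  (first piece 1, then r[6]=17)
r[8] = 26  (first piece 4, then r[4]=13)
r[9] = 28  (first piece 1, then r[8]=26)
r[10] = 30  (first piece 1, then r[9]=28)
r[11] = 32  (first piece 1, then r[10]=30)
r[12] = 39  (first piece 4, then r[8]=26)
Maximum revenue is $39.
Now minimize piece count subject to staying optimal: for each k, pieces[k] = 1 + min over i with p[i]+r[k−i]=r[k] of pieces[k−i].
pieces[9] = 3
pieces[10] = 3
pieces[11] = 4
pieces[12] = 3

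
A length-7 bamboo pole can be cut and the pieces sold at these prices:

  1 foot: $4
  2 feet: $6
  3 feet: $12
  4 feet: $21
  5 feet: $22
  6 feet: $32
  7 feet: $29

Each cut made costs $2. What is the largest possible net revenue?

34

Build r[k] bottom-up: r[k] = max over allowed piece i of (p[i] + r[k−i]) − 2 per cut.
r[1] = 4
r[2] = 6  (first piece 1, then r[1]=4)
r[3] = 12
r[4] = 21
r[5] = 23  (first piece 1, then r[4]=21)
r[6] = 32
r[7] = 34  (first piece 1, then r[6]=32)
One optimal plan: pieces 6 + 1 (1 cut) → $36 − $2 = $34.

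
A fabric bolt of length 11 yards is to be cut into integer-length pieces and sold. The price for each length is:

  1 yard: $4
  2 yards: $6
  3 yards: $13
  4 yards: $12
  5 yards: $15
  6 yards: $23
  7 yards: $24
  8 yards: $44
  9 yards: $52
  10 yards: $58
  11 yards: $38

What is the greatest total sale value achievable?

Let R[k] be the best obtainable value from length k. For each k, try every first piece i and keep the best of price[i] + R[k−i].
R[1] = 4
R[2] = max(4+4, 6+0) = 8
R[3] = max(4+8, 6+4, 13+0) = 13
R[4] = max(4+13, 6+8, 13+4, 12+0) = 17
R[5] = max(4+17, 6+13, 13+8, 12+4, 15+0) = 21
R[6] = max(4+21, 6+17, 13+13, 12+8, 15+4, 23+0) = 26
R[7] = max(4+26, 6+21, 13+17, …, 23+4, 24+0) = 30
R[8] = max(4+30, 6+26, 13+21, …, 24+4, 44+0) = 44
R[9] = max(4+44, 6+30, 13+26, …, 44+4, 52+0) = 52
R[10] = max(4+52, 6+44, 13+30, …, 52+4, 58+0) = 58
R[11] = max(4+58, 6+52, 13+44, …, 58+4, 38+0) = 62
One optimal cutting: 10 + 1 → $58 + $4 = $62.

62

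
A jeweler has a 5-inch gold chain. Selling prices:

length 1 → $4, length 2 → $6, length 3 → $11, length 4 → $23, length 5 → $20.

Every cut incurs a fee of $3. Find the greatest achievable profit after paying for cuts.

24

Let net[k] be the best obtainable value from length k. For each k, try every first piece i and keep the best of price[i] + net[k−i] minus the 3 cut fee when i<k.
net[1] = 4
net[2] = max(4+4-3, 6+0) = 6
net[3] = max(4+6-3, 6+4-3, 11+0) = 11
net[4] = max(4+11-3, 6+6-3, 11+4-3, 23+0) = 23
net[5] = max(4+23-3, 6+11-3, 11+6-3, 23+4-3, 20+0) = 24
One optimal plan: pieces 4 + 1 (1 cut) → $27 − $3 = $24.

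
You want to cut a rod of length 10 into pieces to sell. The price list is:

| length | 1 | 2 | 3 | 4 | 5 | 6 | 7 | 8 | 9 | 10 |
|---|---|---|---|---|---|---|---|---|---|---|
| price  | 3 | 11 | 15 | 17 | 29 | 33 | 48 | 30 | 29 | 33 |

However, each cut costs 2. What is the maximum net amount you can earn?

Consider every possible first cut. v[k] is the best of p[i]+v[k−i] over all sellable i≤k, charging 2 whenever i<k.
v[1] = 3
v[2] = max(3+3-2, 11+0) = 11
v[3] = max(3+11-2, 11+3-2, 15+0) = 15
v[4] = max(3+15-2, 11+11-2, 15+3-2, 17+0) = 20
v[5] = max(3+20-2, 11+15-2, 15+11-2, 17+3-2, 29+0) = 29
v[6] = max(3+29-2, 11+20-2, 15+15-2, 17+11-2, 29+3-2, 33+0) = 33
v[7] = max(3+33-2, 11+29-2, 15+20-2, …, 33+3-2, 48+0) = 48
v[8] = max(3+48-2, 11+33-2, 15+29-2, …, 48+3-2, 30+0) = 49
v[9] = max(3+49-2, 11+48-2, 15+33-2, …, 30+3-2, 29+0) = 57
v[10] = max(3+57-2, 11+49-2, 15+48-2, …, 29+3-2, 33+0) = 61
One optimal plan: pieces 7 + 3 (1 cut) → 63 − 2 = 61.

61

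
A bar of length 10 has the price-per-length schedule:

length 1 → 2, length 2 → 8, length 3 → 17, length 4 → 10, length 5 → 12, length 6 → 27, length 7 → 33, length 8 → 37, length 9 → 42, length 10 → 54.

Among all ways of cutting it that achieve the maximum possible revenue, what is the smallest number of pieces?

1

Let r[k] be the best obtainable value from length k. For each k, try every first piece i and keep the best of price[i] + r[k−i].
r[1] = 2
r[2] = 8
r[3] = 17
r[4] = 19  (first piece 1, then r[3]=17)
r[5] = 25  (first piece 2, then r[3]=17)
r[6] = 34  (first piece 3, then r[3]=17)
r[7] = 36  (first piece 1, then r[6]=34)
r[8] = 42  (first piece 2, then r[6]=34)
r[9] = 51  (first piece 3, then r[6]=34)
r[10] = 54
Maximum revenue is 54.
Now minimize piece count subject to staying optimal: for each k, pieces[k] = 1 + min over i with p[i]+r[k−i]=r[k] of pieces[k−i].
pieces[7] = 3
pieces[8] = 3
pieces[9] = 3
pieces[10] = 1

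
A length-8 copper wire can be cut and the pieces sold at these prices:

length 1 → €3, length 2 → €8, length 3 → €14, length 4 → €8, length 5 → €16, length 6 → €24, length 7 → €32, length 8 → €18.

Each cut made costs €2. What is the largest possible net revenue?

33

Consider every possible first cut. v[k] is the best of p[i]+v[k−i] over all sellable i≤k, charging 2 whenever i<k.
v[1] = 3
v[2] = 8
v[3] = 14
v[4] = 15  (first piece 1, then v[3]=14)
v[5] = 20  (first piece 2, then v[3]=14)
v[6] = 26  (first piece 3, then v[3]=14)
v[7] = 32
v[8] = 33  (first piece 1, then v[7]=32)
One optimal plan: pieces 7 + 1 (1 cut) → €35 − €2 = €33.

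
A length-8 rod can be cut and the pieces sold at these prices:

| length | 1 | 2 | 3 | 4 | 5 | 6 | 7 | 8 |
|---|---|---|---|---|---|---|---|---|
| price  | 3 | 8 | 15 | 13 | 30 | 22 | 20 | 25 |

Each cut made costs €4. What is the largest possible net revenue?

41

Build v[k] bottom-up: v[k] = max over allowed piece i of (p[i] + v[k−i]) − 4 per cut.
v[1] = 3
v[2] = 8
v[3] = 15
v[4] = 14  (first piece 1, then v[3]=15)
v[5] = 30
v[6] = 29  (first piece 1, then v[5]=30)
v[7] = 34  (first piece 2, then v[5]=30)
v[8] = 41  (first piece 3, then v[5]=30)
One optimal plan: pieces 5 + 3 (1 cut) → €45 − €4 = €41.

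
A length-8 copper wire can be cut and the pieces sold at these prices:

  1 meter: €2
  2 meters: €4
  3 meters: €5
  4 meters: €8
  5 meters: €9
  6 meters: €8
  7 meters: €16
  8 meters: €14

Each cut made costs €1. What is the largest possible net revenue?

Consider every possible first cut. r[k] is the best of p[i]+r[k−i] over all sellable i≤k, charging 1 whenever i<k.
r[1] = 2
r[2] = max(2+2-1, 4+0) = 4
r[3] = max(2+4-1, 4+2-1, 5+0) = 5
r[4] = max(2+5-1, 4+4-1, 5+2-1, 8+0) = 8
r[5] = max(2+8-1, 4+5-1, 5+4-1, 8+2-1, 9+0) = 9
r[6] = max(2+9-1, 4+8-1, 5+5-1, 8+4-1, 9+2-1, 8+0) = 11
r[7] = max(2+11-1, 4+9-1, 5+8-1, …, 8+2-1, 16+0) = 16
r[8] = max(2+16-1, 4+11-1, 5+9-1, …, 16+2-1, 14+0) = 17
One optimal plan: pieces 7 + 1 (1 cut) → €18 − €1 = €17.

17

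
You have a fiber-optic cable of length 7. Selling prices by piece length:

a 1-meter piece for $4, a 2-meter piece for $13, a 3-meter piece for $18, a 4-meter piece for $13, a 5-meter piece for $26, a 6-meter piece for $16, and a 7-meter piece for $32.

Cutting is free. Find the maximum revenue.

44

Let best[k] be the best obtainable value from length k. For each k, try every first piece i and keep the best of price[i] + best[k−i].
best[1] = 4
best[2] = max(4+4, 13+0) = 13
best[3] = max(4+13, 13+4, 18+0) = 18
best[4] = max(4+18, 13+13, 18+4, 13+0) = 26
best[5] = max(4+26, 13+18, 18+13, 13+4, 26+0) = 31
best[6] = max(4+31, 13+26, 18+18, 13+13, 26+4, 16+0) = 39
best[7] = max(4+39, 13+31, 18+26, …, 16+4, 32+0) = 44
One optimal cutting: 3 + 2 + 2 → $18 + $13 + $13 = $44.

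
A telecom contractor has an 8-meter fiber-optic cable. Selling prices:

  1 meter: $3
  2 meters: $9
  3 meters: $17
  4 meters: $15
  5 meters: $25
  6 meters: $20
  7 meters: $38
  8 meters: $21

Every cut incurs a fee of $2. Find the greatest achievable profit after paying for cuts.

Consider every possible first cut. r[k] is the best of p[i]+r[k−i] over all sellable i≤k, charging 2 whenever i<k.
r[1] = 3
r[2] = max(3+3-2, 9+0) = 9
r[3] = max(3+9-2, 9+3-2, 17+0) = 17
r[4] = max(3+17-2, 9+9-2, 17+3-2, 15+0) = 18
r[5] = max(3+18-2, 9+17-2, 17+9-2, 15+3-2, 25+0) = 25
r[6] = max(3+25-2, 9+18-2, 17+17-2, 15+9-2, 25+3-2, 20+0) = 32
r[7] = max(3+32-2, 9+25-2, 17+18-2, …, 20+3-2, 38+0) = 38
r[8] = max(3+38-2, 9+32-2, 17+25-2, …, 38+3-2, 21+0) = 40
One optimal plan: pieces 5 + 3 (1 cut) → $42 − $2 = $40.

40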